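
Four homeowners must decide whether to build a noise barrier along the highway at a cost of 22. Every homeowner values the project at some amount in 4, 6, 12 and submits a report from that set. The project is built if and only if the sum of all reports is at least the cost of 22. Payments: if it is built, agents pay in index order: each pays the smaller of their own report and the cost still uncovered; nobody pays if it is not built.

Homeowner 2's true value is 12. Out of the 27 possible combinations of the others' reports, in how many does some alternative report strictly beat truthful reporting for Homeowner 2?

Others report (4, 4, 12): truth gives 0; report 4 gives 8 > 0. Violating.
Others report (4, 6, 6): truth gives 0; report 6 gives 6 > 0. Violating.
Others report (4, 6, 12): truth gives 0; report 4 gives 8 > 0. Violating.
Others report (4, 12, 4): truth gives 0; report 4 gives 8 > 0. Violating.
Others report (4, 4, 4): truth gives 0; no alternative beats it.
Others report (4, 4, 6): truth gives 0; no alternative beats it.
(Checking all 27 profiles: 23 have a profitable deviation, 4 do not.)

23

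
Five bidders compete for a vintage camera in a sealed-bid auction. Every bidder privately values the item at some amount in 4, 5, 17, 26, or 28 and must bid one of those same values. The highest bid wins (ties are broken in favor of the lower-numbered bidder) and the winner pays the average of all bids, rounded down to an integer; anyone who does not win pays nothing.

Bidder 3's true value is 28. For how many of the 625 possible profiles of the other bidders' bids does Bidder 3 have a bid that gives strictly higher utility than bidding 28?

79

Others bid (4, 4, 4, 4): truth gives 20; bid 5 gives 24 > 20. Violating.
Others bid (4, 4, 4, 5): truth gives 19; bid 5 gives 24 > 19. Violating.
Others bid (4, 4, 4, 17): truth gives 17; bid 17 gives 19 > 17. Violating.
Others bid (4, 4, 4, 26): truth gives 15; bid 26 gives 16 > 15. Violating.
Others bid (4, 4, 4, 28): truth gives 15; no alternative beats it.
Others bid (4, 4, 5, 26): truth gives 15; no alternative beats it.
(Checking all 625 profiles: 79 have a profitable deviation, 546 do not.)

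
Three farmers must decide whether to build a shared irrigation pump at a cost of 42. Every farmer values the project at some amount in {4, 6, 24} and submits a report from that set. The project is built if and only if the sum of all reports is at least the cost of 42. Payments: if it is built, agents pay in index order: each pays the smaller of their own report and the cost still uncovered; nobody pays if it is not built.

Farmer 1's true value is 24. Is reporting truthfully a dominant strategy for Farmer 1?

Consider the case where Farmer 2 reports 24 and Farmer 3 reports 24.
Truthful report 24: project built, pays 24, utility 24 - 24 = 0.
Report 4 instead: project built, pays 4, utility 24 - 4 = 20.
Since 20 > 0, reporting 4 is strictly better here, so truthful reporting is not dominant.

No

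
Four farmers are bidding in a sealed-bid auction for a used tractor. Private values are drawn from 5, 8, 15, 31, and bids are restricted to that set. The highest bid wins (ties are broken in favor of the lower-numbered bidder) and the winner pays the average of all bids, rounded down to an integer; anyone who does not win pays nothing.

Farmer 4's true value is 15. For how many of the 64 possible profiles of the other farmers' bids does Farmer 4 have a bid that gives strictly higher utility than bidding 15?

10

Others bid (5, 5, 5): truth gives 8; bid 8 gives 10 > 8. Violating.
Others bid (5, 5, 15): truth gives 0; bid 31 gives 1 > 0. Violating.
Others bid (5, 8, 15): truth gives 0; bid 31 gives 1 > 0. Violating.
Others bid (5, 15, 5): truth gives 0; bid 31 gives 1 > 0. Violating.
Others bid (5, 5, 8): truth gives 7; no alternative beats it.
Others bid (5, 5, 31): truth gives 0; no alternative beats it.
(Checking all 64 profiles: 10 have a profitable deviation, 54 do not.)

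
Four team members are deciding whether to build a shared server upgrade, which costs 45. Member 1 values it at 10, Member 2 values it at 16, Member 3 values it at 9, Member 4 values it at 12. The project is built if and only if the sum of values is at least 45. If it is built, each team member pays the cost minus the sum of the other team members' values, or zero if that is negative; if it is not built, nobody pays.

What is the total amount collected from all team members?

Total value 47 ≥ cost 45, so it is built.
Member 1: others sum to 37; max(0, 45 - 37) = 8.
Member 2: others sum to 31; max(0, 45 - 31) = 14.
Member 3: others sum to 38; max(0, 45 - 38) = 7.
Member 4: others sum to 35; max(0, 45 - 35) = 10.
Total collected = 8 + 14 + 7 + 10 = 39.

39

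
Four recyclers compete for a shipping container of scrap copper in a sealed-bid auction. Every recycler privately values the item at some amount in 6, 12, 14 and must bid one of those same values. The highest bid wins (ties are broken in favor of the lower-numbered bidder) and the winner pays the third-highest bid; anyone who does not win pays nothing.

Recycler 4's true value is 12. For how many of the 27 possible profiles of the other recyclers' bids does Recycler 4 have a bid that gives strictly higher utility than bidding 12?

3

Others bid (6, 6, 12): truth gives 0; bid 14 gives 6 > 0. Violating.
Others bid (6, 12, 6): truth gives 0; bid 14 gives 6 > 0. Violating.
Others bid (12, 6, 6): truth gives 0; bid 14 gives 6 > 0. Violating.
Others bid (6, 6, 6): truth gives 6; no alternative beats it.
Others bid (6, 6, 14): truth gives 0; no alternative beats it.
(Checking all 27 profiles: 3 have a profitable deviation, 24 do not.)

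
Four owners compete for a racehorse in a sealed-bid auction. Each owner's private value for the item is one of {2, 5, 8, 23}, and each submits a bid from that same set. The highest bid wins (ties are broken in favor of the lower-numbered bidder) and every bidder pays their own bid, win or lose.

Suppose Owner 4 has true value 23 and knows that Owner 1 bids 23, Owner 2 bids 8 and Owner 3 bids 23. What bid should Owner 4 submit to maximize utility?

Bid 2: loses but pays 2, utility -2.
Bid 5: loses but pays 5, utility -5.
Bid 8: loses but pays 8, utility -8.
Bid 23: loses but pays 23, utility -23.
The best choice is 2 with utility -2.

2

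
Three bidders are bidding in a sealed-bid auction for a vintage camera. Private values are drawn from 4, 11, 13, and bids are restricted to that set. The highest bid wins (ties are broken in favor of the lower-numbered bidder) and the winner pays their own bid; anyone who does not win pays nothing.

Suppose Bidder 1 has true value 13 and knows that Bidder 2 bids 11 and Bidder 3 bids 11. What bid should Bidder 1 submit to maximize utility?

Bid 4: loses, pays 0, utility 0.
Bid 11: wins, pays 11, utility 13 - 11 = 2.
Bid 13: wins, pays 13, utility 13 - 13 = 0.
The best choice is 11 with utility 2.

11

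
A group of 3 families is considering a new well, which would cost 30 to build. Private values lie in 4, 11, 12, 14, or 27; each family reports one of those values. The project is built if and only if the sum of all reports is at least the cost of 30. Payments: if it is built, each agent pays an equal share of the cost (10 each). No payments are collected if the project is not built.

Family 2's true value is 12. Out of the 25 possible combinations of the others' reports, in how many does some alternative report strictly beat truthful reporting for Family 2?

Others report (4, 4): truth gives 0; report 27 gives 2 > 0. Violating.
Others report (4, 11): truth gives 0; report 27 gives 2 > 0. Violating.
Others report (4, 12): truth gives 0; report 14 gives 2 > 0. Violating.
Others report (11, 4): truth gives 0; report 27 gives 2 > 0. Violating.
Others report (4, 14): truth gives 2; no alternative beats it.
Others report (4, 27): truth gives 2; no alternative beats it.
(Checking all 25 profiles: 5 have a profitable deviation, 20 do not.)

5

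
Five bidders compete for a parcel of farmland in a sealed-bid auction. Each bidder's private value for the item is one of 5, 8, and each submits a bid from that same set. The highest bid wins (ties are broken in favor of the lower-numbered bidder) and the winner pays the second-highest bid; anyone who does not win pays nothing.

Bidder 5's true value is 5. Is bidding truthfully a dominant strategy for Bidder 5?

Check each profile of the others' bids and compare truth against every alternative bid.
Others bid (5, 5, 5, 5): truth gives 0, best alternative gives 0.
Others bid (5, 5, 5, 8): truth gives 0, best alternative gives 0.
Others bid (5, 5, 8, 5): truth gives 0, best alternative gives 0.
Others bid (5, 5, 8, 8): truth gives 0, best alternative gives 0.
Others bid (5, 8, 5, 5): truth gives 0, best alternative gives 0.
Others bid (5, 8, 5, 8): truth gives 0, best alternative gives 0.
(Remaining 10 profiles checked similarly; truth is weakly best in each.)
In every case the truthful bid is at least as good as any alternative, so it is a dominant strategy.

Yes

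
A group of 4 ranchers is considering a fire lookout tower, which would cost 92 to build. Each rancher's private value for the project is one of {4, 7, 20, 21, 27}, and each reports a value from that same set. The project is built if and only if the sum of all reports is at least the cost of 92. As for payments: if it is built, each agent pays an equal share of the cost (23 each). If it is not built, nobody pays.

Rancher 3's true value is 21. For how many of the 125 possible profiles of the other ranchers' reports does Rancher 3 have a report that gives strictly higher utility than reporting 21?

Others report (20, 27, 27): truth gives -2; report 4 gives 0 > -2. Violating.
Others report (21, 27, 27): truth gives -2; report 4 gives 0 > -2. Violating.
Others report (27, 20, 27): truth gives -2; report 4 gives 0 > -2. Violating.
Others report (27, 21, 27): truth gives -2; report 4 gives 0 > -2. Violating.
Others report (4, 4, 4): truth gives 0; no alternative beats it.
Others report (4, 4, 7): truth gives 0; no alternative beats it.
(Checking all 125 profiles: 7 have a profitable deviation, 118 do not.)

7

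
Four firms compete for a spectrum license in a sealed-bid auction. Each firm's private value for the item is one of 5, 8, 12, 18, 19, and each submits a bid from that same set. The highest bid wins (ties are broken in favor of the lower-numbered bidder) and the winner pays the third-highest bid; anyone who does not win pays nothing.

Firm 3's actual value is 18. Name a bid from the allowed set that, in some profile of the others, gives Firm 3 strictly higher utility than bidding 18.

19

Suppose Firm 1 bids 5, Firm 2 bids 5 and Firm 4 bids 19.
Bid 18: loses, pays 0, utility 0.
Bid 19: wins, pays 5, utility 18 - 5 = 13.
So bidding 19 beats truth here (13 > 0).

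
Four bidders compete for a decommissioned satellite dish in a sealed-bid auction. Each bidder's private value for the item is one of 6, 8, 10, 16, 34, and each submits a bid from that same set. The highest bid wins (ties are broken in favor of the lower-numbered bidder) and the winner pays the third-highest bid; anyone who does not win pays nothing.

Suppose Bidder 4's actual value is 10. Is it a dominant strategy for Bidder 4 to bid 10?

No

Consider the case where Bidder 1 bids 6, Bidder 2 bids 6 and Bidder 3 bids 10.
Truthful bid 10: loses, pays 0, utility 0.
Bid 16 instead: wins, pays 6, utility 10 - 6 = 4.
Since 4 > 0, bidding 16 is strictly better here, so truthful bidding is not dominant.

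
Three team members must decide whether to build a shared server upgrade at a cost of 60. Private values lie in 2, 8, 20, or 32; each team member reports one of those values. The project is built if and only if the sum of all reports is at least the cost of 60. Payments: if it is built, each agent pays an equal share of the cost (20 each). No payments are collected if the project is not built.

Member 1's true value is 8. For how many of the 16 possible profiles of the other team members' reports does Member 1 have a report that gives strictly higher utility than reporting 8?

2

Others report (20, 32): truth gives -12; report 2 gives 0 > -12. Violating.
Others report (32, 20): truth gives -12; report 2 gives 0 > -12. Violating.
Others report (2, 2): truth gives 0; no alternative beats it.
Others report (2, 8): truth gives 0; no alternative beats it.
(Checking all 16 profiles: 2 have a profitable deviation, 14 do not.)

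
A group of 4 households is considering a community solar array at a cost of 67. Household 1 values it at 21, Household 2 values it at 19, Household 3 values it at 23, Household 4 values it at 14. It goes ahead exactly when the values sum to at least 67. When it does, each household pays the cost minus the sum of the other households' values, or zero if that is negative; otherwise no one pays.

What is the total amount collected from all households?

37

Total value 77 ≥ cost 67, so it is built.
Household 1: others sum to 56; max(0, 67 - 56) = 11.
Household 2: others sum to 58; max(0, 67 - 58) = 9.
Household 3: others sum to 54; max(0, 67 - 54) = 13.
Household 4: others sum to 63; max(0, 67 - 63) = 4.
Total collected = 11 + 9 + 13 + 4 = 37.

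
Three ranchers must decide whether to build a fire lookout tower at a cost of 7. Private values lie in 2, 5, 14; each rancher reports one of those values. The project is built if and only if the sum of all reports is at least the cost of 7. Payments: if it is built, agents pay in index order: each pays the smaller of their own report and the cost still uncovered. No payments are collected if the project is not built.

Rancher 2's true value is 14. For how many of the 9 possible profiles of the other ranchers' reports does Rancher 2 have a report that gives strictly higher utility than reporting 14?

2

Others report (2, 5): truth gives 9; report 2 gives 12 > 9. Violating.
Others report (2, 14): truth gives 9; report 2 gives 12 > 9. Violating.
Others report (2, 2): truth gives 9; no alternative beats it.
Others report (5, 2): truth gives 12; no alternative beats it.
(Checking all 9 profiles: 2 have a profitable deviation, 7 do not.)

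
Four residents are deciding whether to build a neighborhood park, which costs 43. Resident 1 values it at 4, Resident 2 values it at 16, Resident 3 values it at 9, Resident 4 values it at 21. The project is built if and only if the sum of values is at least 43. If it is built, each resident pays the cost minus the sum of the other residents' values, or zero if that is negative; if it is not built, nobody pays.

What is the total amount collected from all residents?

25

Total value 50 ≥ cost 43, so it is built.
Resident 1: others sum to 46; max(0, 43 - 46) = 0.
Resident 2: others sum to 34; max(0, 43 - 34) = 9.
Resident 3: others sum to 41; max(0, 43 - 41) = 2.
Resident 4: others sum to 29; max(0, 43 - 29) = 14.
Total collected = 0 + 9 + 2 + 14 = 25.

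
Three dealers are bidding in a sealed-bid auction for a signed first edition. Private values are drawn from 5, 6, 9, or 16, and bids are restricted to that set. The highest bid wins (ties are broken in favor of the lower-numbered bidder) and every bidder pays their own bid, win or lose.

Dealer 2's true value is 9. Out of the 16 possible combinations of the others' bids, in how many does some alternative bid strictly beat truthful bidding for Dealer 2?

Others bid (5, 5): truth gives 0; bid 6 gives 3 > 0. Violating.
Others bid (5, 6): truth gives 0; bid 6 gives 3 > 0. Violating.
Others bid (5, 16): truth gives -9; bid 5 gives -5 > -9. Violating.
Others bid (6, 16): truth gives -9; bid 5 gives -5 > -9. Violating.
Others bid (5, 9): truth gives 0; no alternative beats it.
Others bid (6, 5): truth gives 0; no alternative beats it.
(Checking all 16 profiles: 12 have a profitable deviation, 4 do not.)

12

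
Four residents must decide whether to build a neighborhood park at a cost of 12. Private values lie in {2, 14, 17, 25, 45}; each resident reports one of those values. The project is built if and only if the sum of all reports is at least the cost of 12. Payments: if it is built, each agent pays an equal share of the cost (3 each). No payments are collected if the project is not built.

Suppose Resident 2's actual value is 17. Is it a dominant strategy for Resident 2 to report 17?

Check each profile of the others' reports and compare truth against every alternative report.
Others report (2, 2, 2): truth gives 14, best alternative gives 14.
Others report (2, 2, 14): truth gives 14, best alternative gives 14.
Others report (2, 2, 17): truth gives 14, best alternative gives 14.
Others report (2, 2, 25): truth gives 14, best alternative gives 14.
Others report (2, 2, 45): truth gives 14, best alternative gives 14.
Others report (2, 14, 2): truth gives 14, best alternative gives 14.
(Remaining 119 profiles checked similarly; truth is weakly best in each.)
In every case the truthful report is at least as good as any alternative, so it is a dominant strategy.

Yes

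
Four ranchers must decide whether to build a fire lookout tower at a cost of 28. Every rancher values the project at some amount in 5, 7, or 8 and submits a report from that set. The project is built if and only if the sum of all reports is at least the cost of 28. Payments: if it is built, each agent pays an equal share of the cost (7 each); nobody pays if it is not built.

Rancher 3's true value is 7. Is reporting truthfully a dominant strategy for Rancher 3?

Yes

Check each profile of the others' reports and compare truth against every alternative report.
Others report (5, 5, 5): truth gives 0, best alternative gives 0.
Others report (5, 5, 7): truth gives 0, best alternative gives 0.
Others report (5, 5, 8): truth gives 0, best alternative gives 0.
Others report (5, 7, 5): truth gives 0, best alternative gives 0.
Others report (5, 7, 7): truth gives 0, best alternative gives 0.
Others report (5, 7, 8): truth gives 0, best alternative gives 0.
(Remaining 21 profiles checked similarly; truth is weakly best in each.)
In every case the truthful report is at least as good as any alternative, so it is a dominant strategy.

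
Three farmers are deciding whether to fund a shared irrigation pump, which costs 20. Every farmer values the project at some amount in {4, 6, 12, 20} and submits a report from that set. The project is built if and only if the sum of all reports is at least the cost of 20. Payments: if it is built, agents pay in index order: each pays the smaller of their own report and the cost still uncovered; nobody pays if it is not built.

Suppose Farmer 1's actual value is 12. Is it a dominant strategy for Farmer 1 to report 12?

No

Consider the case where Farmer 2 reports 4 and Farmer 3 reports 12.
Truthful report 12: project built, pays 12, utility 12 - 12 = 0.
Report 4 instead: project built, pays 4, utility 12 - 4 = 8.
Since 8 > 0, reporting 4 is strictly better here, so truthful reporting is not dominant.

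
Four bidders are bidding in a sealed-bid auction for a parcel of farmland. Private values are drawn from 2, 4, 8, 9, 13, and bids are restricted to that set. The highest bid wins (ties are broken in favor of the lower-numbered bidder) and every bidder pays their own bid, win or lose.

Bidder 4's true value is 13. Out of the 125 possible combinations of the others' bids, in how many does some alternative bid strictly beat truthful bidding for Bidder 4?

88

Others bid (2, 2, 2): truth gives 0; bid 4 gives 9 > 0. Violating.
Others bid (2, 2, 4): truth gives 0; bid 8 gives 5 > 0. Violating.
Others bid (2, 2, 8): truth gives 0; bid 9 gives 4 > 0. Violating.
Others bid (2, 2, 13): truth gives -13; bid 2 gives -2 > -13. Violating.
Others bid (2, 2, 9): truth gives 0; no alternative beats it.
Others bid (2, 4, 9): truth gives 0; no alternative beats it.
(Checking all 125 profiles: 88 have a profitable deviation, 37 do not.)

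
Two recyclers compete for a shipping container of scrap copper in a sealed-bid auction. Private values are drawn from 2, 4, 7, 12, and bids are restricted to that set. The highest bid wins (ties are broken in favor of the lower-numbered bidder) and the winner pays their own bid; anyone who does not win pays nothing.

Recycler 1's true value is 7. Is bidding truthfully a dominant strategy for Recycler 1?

Consider the case where Recycler 2 bids 2.
Truthful bid 7: wins, pays 7, utility 7 - 7 = 0.
Bid 2 instead: wins, pays 2, utility 7 - 2 = 5.
Since 5 > 0, bidding 2 is strictly better here, so truthful bidding is not dominant.

No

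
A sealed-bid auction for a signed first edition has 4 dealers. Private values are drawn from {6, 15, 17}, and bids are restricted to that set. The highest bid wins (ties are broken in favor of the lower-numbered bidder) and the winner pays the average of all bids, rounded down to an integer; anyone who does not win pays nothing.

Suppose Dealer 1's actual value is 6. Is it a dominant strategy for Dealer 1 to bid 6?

Yes

Check each profile of the others' bids and compare truth against every alternative bid.
Others bid (15, 15, 15): truth gives 0, best alternative gives -9.
Others bid (6, 15, 15): truth gives 0, best alternative gives -6.
Others bid (15, 6, 15): truth gives 0, best alternative gives -6.
Others bid (15, 15, 6): truth gives 0, best alternative gives -6.
Others bid (6, 6, 15): truth gives 0, best alternative gives -4.
Others bid (6, 15, 6): truth gives 0, best alternative gives -4.
(Remaining 21 profiles checked similarly; truth is weakly best in each.)
In every case the truthful bid is at least as good as any alternative, so it is a dominant strategy.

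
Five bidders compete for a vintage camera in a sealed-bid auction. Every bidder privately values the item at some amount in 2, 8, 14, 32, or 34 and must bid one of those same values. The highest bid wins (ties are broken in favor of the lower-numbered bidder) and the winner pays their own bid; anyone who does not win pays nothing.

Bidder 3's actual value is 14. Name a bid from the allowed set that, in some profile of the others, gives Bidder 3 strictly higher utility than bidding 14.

Suppose Bidder 1 bids 2, Bidder 2 bids 2, Bidder 4 bids 2 and Bidder 5 bids 2.
Bid 14: wins, pays 14, utility 14 - 14 = 0.
Bid 8: wins, pays 8, utility 14 - 8 = 6.
So bidding 8 beats truth here (6 > 0).

8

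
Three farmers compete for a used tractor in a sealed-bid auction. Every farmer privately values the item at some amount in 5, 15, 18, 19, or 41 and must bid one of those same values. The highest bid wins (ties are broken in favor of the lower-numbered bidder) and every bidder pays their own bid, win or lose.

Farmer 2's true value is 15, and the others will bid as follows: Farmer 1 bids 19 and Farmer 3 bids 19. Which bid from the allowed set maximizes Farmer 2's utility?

5

Bid 5: loses but pays 5, utility -5.
Bid 15: loses but pays 15, utility -15.
Bid 18: loses but pays 18, utility -18.
Bid 19: loses but pays 19, utility -19.
Bid 41: wins, pays 41, utility 15 - 41 = -26.
The best choice is 5 with utility -5.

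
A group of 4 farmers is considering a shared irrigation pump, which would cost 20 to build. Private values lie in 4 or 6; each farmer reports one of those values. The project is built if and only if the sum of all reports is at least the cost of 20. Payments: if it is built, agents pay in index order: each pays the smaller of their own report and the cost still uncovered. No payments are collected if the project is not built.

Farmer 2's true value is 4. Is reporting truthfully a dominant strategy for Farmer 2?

Yes

Check each profile of the others' reports and compare truth against every alternative report.
Others report (4, 4, 6): truth gives 0, best alternative gives -2.
Others report (4, 6, 4): truth gives 0, best alternative gives -2.
Others report (4, 6, 6): truth gives 0, best alternative gives -2.
Others report (6, 4, 4): truth gives 0, best alternative gives -2.
Others report (6, 4, 6): truth gives 0, best alternative gives -2.
Others report (6, 6, 4): truth gives 0, best alternative gives -2.
(Remaining 2 profiles checked similarly; truth is weakly best in each.)
In every case the truthful report is at least as good as any alternative, so it is a dominant strategy.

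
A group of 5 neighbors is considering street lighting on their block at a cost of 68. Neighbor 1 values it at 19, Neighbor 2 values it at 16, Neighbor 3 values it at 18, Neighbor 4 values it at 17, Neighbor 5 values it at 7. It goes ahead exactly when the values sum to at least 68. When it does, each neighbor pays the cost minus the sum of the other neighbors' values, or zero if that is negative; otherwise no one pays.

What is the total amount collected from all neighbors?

Total value 77 ≥ cost 68, so it is built.
Neighbor 1: others sum to 58; max(0, 68 - 58) = 10.
Neighbor 2: others sum to 61; max(0, 68 - 61) = 7.
Neighbor 3: others sum to 59; max(0, 68 - 59) = 9.
Neighbor 4: others sum to 60; max(0, 68 - 60) = 8.
Neighbor 5: others sum to 70; max(0, 68 - 70) = 0.
Total collected = 10 + 7 + 9 + 8 + 0 = 34.

34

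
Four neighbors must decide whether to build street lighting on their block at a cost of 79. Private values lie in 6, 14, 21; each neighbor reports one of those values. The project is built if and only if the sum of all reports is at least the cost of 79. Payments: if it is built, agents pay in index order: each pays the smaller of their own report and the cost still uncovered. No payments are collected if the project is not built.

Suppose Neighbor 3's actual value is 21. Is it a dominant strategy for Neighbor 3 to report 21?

Check each profile of the others' reports and compare truth against every alternative report.
Others report (6, 6, 6): truth gives 0, best alternative gives 0.
Others report (6, 6, 14): truth gives 0, best alternative gives 0.
Others report (6, 6, 21): truth gives 0, best alternative gives 0.
Others report (6, 14, 6): truth gives 0, best alternative gives 0.
Others report (6, 14, 14): truth gives 0, best alternative gives 0.
Others report (6, 14, 21): truth gives 0, best alternative gives 0.
(Remaining 21 profiles checked similarly; truth is weakly best in each.)
In every case the truthful report is at least as good as any alternative, so it is a dominant strategy.

Yes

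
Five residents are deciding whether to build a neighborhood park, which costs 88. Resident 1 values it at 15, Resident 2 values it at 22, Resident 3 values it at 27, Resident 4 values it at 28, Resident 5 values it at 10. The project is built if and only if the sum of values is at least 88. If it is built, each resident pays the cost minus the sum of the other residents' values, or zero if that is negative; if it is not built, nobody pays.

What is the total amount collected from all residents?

Total value 102 ≥ cost 88, so it is built.
Resident 1: others sum to 87; max(0, 88 - 87) = 1.
Resident 2: others sum to 80; max(0, 88 - 80) = 8.
Resident 3: others sum to 75; max(0, 88 - 75) = 13.
Resident 4: others sum to 74; max(0, 88 - 74) = 14.
Resident 5: others sum to 92; max(0, 88 - 92) = 0.
Total collected = 1 + 8 + 13 + 14 + 0 = 36.

36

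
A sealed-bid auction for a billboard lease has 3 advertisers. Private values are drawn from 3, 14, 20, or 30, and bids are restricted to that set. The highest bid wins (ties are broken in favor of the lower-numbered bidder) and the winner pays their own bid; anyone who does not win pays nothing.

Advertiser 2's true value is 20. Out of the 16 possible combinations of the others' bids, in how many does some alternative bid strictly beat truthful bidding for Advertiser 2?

2

Others bid (3, 3): truth gives 0; bid 14 gives 6 > 0. Violating.
Others bid (3, 14): truth gives 0; bid 14 gives 6 > 0. Violating.
Others bid (3, 20): truth gives 0; no alternative beats it.
Others bid (3, 30): truth gives 0; no alternative beats it.
(Checking all 16 profiles: 2 have a profitable deviation, 14 do not.)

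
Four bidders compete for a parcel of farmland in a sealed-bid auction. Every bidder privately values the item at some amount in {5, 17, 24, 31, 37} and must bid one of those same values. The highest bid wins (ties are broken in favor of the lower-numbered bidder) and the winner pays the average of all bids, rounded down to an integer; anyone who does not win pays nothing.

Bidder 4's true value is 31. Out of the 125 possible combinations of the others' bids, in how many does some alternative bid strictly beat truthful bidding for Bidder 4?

44

Others bid (5, 5, 5): truth gives 20; bid 17 gives 23 > 20. Violating.
Others bid (5, 5, 17): truth gives 17; bid 24 gives 19 > 17. Violating.
Others bid (5, 5, 31): truth gives 0; bid 37 gives 12 > 0. Violating.
Others bid (5, 17, 5): truth gives 17; bid 24 gives 19 > 17. Violating.
Others bid (5, 5, 24): truth gives 15; no alternative beats it.
Others bid (5, 5, 37): truth gives 0; no alternative beats it.
(Checking all 125 profiles: 44 have a profitable deviation, 81 do not.)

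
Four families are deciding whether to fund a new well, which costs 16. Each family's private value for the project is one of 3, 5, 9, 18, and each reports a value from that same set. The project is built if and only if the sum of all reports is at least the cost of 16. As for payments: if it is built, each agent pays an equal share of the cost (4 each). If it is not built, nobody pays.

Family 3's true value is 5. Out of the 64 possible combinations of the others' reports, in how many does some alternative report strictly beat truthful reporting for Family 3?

Others report (3, 3, 3): truth gives 0; report 9 gives 1 > 0. Violating.
Others report (3, 3, 5): truth gives 1; no alternative beats it.
Others report (3, 3, 9): truth gives 1; no alternative beats it.
(Checking all 64 profiles: 1 has a profitable deviation, 63 do not.)

1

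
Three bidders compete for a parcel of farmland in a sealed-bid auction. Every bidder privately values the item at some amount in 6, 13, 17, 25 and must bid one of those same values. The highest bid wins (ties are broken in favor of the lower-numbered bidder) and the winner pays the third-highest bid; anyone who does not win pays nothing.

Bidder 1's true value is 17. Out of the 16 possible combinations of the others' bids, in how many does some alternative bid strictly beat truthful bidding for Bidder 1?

Others bid (6, 25): truth gives 0; bid 25 gives 11 > 0. Violating.
Others bid (13, 25): truth gives 0; bid 25 gives 4 > 0. Violating.
Others bid (25, 6): truth gives 0; bid 25 gives 11 > 0. Violating.
Others bid (25, 13): truth gives 0; bid 25 gives 4 > 0. Violating.
Others bid (6, 6): truth gives 11; no alternative beats it.
Others bid (6, 13): truth gives 11; no alternative beats it.
(Checking all 16 profiles: 4 have a profitable deviation, 12 do not.)

4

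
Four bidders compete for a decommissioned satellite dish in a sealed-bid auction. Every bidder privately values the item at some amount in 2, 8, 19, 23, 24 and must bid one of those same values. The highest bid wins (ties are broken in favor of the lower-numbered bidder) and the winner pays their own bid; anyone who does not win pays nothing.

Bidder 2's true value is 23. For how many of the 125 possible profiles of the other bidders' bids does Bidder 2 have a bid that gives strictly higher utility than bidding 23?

18

Others bid (2, 2, 2): truth gives 0; bid 8 gives 15 > 0. Violating.
Others bid (2, 2, 8): truth gives 0; bid 8 gives 15 > 0. Violating.
Others bid (2, 2, 19): truth gives 0; bid 19 gives 4 > 0. Violating.
Others bid (2, 8, 2): truth gives 0; bid 8 gives 15 > 0. Violating.
Others bid (2, 2, 23): truth gives 0; no alternative beats it.
Others bid (2, 2, 24): truth gives 0; no alternative beats it.
(Checking all 125 profiles: 18 have a profitable deviation, 107 do not.)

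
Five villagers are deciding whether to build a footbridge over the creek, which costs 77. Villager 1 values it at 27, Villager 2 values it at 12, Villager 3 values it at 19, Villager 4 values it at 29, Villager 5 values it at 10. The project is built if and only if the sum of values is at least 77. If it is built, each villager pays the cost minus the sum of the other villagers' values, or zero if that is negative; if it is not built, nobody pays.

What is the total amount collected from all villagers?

16

Total value 97 ≥ cost 77, so it is built.
Villager 1: others sum to 70; max(0, 77 - 70) = 7.
Villager 2: others sum to 85; max(0, 77 - 85) = 0.
Villager 3: others sum to 78; max(0, 77 - 78) = 0.
Villager 4: others sum to 68; max(0, 77 - 68) = 9.
Villager 5: others sum to 87; max(0, 77 - 87) = 0.
Total collected = 7 + 0 + 0 + 9 + 0 = 16.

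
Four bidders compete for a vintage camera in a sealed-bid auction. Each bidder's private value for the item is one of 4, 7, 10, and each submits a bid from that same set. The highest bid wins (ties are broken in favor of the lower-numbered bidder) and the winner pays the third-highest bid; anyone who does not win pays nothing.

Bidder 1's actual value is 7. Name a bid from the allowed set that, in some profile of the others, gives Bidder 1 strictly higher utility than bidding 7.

10

Suppose Bidder 2 bids 4, Bidder 3 bids 4 and Bidder 4 bids 10.
Bid 7: loses, pays 0, utility 0.
Bid 10: wins, pays 4, utility 7 - 4 = 3.
So bidding 10 beats truth here (3 > 0).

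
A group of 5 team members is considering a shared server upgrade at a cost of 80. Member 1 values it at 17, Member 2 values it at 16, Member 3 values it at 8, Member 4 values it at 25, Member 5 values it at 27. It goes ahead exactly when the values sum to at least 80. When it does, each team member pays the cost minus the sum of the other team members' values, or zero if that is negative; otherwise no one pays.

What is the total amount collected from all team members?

33

Total value 93 ≥ cost 80, so it is built.
Member 1: others sum to 76; max(0, 80 - 76) = 4.
Member 2: others sum to 77; max(0, 80 - 77) = 3.
Member 3: others sum to 85; max(0, 80 - 85) = 0.
Member 4: others sum to 68; max(0, 80 - 68) = 12.
Member 5: others sum to 66; max(0, 80 - 66) = 14.
Total collected = 4 + 3 + 0 + 12 + 14 = 33.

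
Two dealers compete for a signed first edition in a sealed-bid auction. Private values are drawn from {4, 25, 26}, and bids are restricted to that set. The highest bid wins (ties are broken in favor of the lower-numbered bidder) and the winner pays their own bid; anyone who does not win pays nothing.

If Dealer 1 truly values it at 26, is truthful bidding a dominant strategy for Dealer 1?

Consider the case where Dealer 2 bids 4.
Truthful bid 26: wins, pays 26, utility 26 - 26 = 0.
Bid 4 instead: wins, pays 4, utility 26 - 4 = 22.
Since 22 > 0, bidding 4 is strictly better here, so truthful bidding is not dominant.

No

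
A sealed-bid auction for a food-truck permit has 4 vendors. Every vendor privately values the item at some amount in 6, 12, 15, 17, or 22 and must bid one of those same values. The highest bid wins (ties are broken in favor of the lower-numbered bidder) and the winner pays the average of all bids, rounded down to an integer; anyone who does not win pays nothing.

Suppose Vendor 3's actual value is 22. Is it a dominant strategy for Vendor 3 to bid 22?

No

Consider the case where Vendor 1 bids 6, Vendor 2 bids 6 and Vendor 4 bids 6.
Truthful bid 22: wins, pays 10, utility 22 - 10 = 12.
Bid 12 instead: wins, pays 7, utility 22 - 7 = 15.
Since 15 > 12, bidding 12 is strictly better here, so truthful bidding is not dominant.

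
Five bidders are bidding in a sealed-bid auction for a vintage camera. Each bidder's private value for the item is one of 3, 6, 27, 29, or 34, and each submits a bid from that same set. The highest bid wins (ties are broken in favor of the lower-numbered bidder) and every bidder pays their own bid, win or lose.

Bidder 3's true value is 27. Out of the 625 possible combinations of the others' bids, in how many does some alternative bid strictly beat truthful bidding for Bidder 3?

593

Others bid (3, 3, 3, 3): truth gives 0; bid 6 gives 21 > 0. Violating.
Others bid (3, 3, 3, 6): truth gives 0; bid 6 gives 21 > 0. Violating.
Others bid (3, 3, 3, 29): truth gives -27; bid 29 gives -2 > -27. Violating.
Others bid (3, 3, 3, 34): truth gives -27; bid 3 gives -3 > -27. Violating.
Others bid (3, 3, 3, 27): truth gives 0; no alternative beats it.
Others bid (3, 3, 6, 27): truth gives 0; no alternative beats it.
(Checking all 625 profiles: 593 have a profitable deviation, 32 do not.)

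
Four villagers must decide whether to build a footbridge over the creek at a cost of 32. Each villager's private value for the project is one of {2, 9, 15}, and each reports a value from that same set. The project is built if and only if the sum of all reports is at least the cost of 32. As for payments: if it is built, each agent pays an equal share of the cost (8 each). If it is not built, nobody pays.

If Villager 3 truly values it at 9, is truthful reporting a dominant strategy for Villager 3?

Consider the case where Villager 1 reports 2, Villager 2 reports 2 and Villager 4 reports 15.
Truthful report 9: project not built, utility 0.
Report 15 instead: project built, pays 8, utility 9 - 8 = 1.
Since 1 > 0, reporting 15 is strictly better here, so truthful reporting is not dominant.

No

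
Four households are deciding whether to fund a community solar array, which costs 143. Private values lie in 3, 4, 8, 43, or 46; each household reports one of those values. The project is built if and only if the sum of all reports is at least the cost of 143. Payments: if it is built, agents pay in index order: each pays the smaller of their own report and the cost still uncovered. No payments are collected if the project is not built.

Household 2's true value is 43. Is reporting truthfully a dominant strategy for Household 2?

Consider the case where Household 1 reports 43, Household 3 reports 46 and Household 4 reports 46.
Truthful report 43: project built, pays 43, utility 43 - 43 = 0.
Report 8 instead: project built, pays 8, utility 43 - 8 = 35.
Since 35 > 0, reporting 8 is strictly better here, so truthful reporting is not dominant.

No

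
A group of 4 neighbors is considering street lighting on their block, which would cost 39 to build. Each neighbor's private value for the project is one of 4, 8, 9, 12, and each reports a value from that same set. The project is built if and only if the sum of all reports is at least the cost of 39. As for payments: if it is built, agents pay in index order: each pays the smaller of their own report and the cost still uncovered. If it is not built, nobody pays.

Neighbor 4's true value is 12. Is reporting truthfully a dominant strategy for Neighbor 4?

Check each profile of the others' reports and compare truth against every alternative report.
Others report (8, 9, 12): truth gives 2, best alternative gives 0.
Others report (8, 12, 9): truth gives 2, best alternative gives 0.
Others report (9, 8, 12): truth gives 2, best alternative gives 0.
Others report (9, 12, 8): truth gives 2, best alternative gives 0.
Others report (12, 8, 9): truth gives 2, best alternative gives 0.
Others report (12, 9, 8): truth gives 2, best alternative gives 0.
(Remaining 58 profiles checked similarly; truth is weakly best in each.)
In every case the truthful report is at least as good as any alternative, so it is a dominant strategy.

Yes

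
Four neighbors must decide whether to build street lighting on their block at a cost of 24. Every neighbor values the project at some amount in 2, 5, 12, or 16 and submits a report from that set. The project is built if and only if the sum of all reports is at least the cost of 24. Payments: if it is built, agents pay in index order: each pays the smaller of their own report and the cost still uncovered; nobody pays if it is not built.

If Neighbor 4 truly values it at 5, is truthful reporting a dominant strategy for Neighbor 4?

Yes

Check each profile of the others' reports and compare truth against every alternative report.
Others report (2, 12, 12): truth gives 5, best alternative gives 5.
Others report (2, 12, 16): truth gives 5, best alternative gives 5.
Others report (2, 16, 12): truth gives 5, best alternative gives 5.
Others report (2, 16, 16): truth gives 5, best alternative gives 5.
Others report (5, 5, 16): truth gives 5, best alternative gives 5.
Others report (5, 12, 12): truth gives 5, best alternative gives 5.
(Remaining 58 profiles checked similarly; truth is weakly best in each.)
In every case the truthful report is at least as good as any alternative, so it is a dominant strategy.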